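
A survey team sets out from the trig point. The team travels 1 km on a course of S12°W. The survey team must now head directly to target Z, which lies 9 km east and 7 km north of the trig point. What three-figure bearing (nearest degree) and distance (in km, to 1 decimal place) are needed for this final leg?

Leg 1 (S12°W, 1 km): east 1 sin 192° = -0.21, north 1 cos 192° = -0.98
Current position: (-0.21, -0.98). Target: (9, 7). Remaining: Δeast = 9.21, Δnorth = 7.98.
Bearing = atan2(9.21, 7.98) mod 360° = 49.09°; distance = √((9.21)² + (7.98)²) = 12.183 km.

049°, 12.2 km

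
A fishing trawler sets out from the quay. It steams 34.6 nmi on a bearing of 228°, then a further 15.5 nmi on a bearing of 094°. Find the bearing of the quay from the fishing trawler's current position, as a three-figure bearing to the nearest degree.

Leg 1 (228°, 34.6 nmi): east 34.6 sin 228° = -25.71, north 34.6 cos 228° = -23.15
Leg 2 (094°, 15.5 nmi): east 15.5 sin 94° = 15.46, north 15.5 cos 94° = -1.08
Net displacement: -10.25 east, -24.23 north. Direction back to start is (10.25, 24.23): bearing = atan2(10.25, 24.23) mod 360° = 22.93° ≈ 023°.

023°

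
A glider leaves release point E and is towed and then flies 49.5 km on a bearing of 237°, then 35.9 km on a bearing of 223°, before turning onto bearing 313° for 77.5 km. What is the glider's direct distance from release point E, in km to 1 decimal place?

122.7 km

Leg 1 (237°, 49.5 km): east 49.5 sin 237° = -41.51, north 49.5 cos 237° = -26.96
Leg 2 (223°, 35.9 km): east 35.9 sin 223° = -24.48, north 35.9 cos 223° = -26.26
Leg 3 (313°, 77.5 km): east 77.5 sin 313° = -56.68, north 77.5 cos 313° = 52.85
Net: -122.68 east, -0.36 north. Distance = √((-122.68)² + (-0.36)²) = 122.678 km.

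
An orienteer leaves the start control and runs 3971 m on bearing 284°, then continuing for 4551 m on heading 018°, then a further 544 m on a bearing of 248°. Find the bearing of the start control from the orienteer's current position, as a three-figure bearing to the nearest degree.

Leg 1 (284°, 3971 m): east 3971 sin 284° = -3853.04, north 3971 cos 284° = 960.67
Leg 2 (018°, 4551 m): east 4551 sin 18° = 1406.34, north 4551 cos 18° = 4328.26
Leg 3 (248°, 544 m): east 544 sin 248° = -504.39, north 544 cos 248° = -203.79
Net displacement: -2951.10 east, 5085.14 north. Direction back to start is (2951.10, -5085.14): bearing = atan2(2951.10, -5085.14) mod 360° = 149.87° ≈ 150°.

150°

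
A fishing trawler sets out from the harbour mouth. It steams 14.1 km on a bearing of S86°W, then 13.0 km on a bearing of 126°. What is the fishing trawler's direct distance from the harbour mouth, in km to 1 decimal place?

Leg 1 (S86°W, 14.1 km): east 14.1 sin 266° = -14.07, north 14.1 cos 266° = -0.98
Leg 2 (126°, 13.0 km): east 13.0 sin 126° = 10.52, north 13.0 cos 126° = -7.64
Net: -3.55 east, -8.62 north. Distance = √((-3.55)² + (-8.62)²) = 9.326 km.

9.3 km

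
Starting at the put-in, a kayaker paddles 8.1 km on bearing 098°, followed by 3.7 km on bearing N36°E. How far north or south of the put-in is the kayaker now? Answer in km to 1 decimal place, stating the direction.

Leg 1 (098°, 8.1 km): east 8.1 sin 98° = 8.02, north 8.1 cos 98° = -1.13
Leg 2 (N36°E, 3.7 km): east 3.7 sin 36° = 2.17, north 3.7 cos 36° = 2.99
Net north component: 1.87 km.

1.9 km north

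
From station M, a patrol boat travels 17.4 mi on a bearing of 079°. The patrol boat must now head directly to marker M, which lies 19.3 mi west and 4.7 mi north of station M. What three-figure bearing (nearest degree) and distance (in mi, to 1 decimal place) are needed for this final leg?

Leg 1 (079°, 17.4 mi): east 17.4 sin 79° = 17.08, north 17.4 cos 79° = 3.32
Current position: (17.08, 3.32). Target: (-19.3, 4.7). Remaining: Δeast = -36.38, Δnorth = 1.38.
Bearing = atan2(-36.38, 1.38) mod 360° = 272.17°; distance = √((-36.38)² + (1.38)²) = 36.406 mi.

272°, 36.4 mi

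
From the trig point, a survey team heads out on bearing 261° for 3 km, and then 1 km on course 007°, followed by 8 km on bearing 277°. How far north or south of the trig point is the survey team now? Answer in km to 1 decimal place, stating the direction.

1.5 km north

Leg 1 (261°, 3 km): east 3 sin 261° = -2.96, north 3 cos 261° = -0.47
Leg 2 (007°, 1 km): east 1 sin 7° = 0.12, north 1 cos 7° = 0.99
Leg 3 (277°, 8 km): east 8 sin 277° = -7.94, north 8 cos 277° = 0.97
Net north component: 1.50 km.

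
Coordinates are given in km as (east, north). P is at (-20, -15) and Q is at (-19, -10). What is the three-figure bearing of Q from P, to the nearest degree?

011°

Δeast = -19 − -20 = 1.00; Δnorth = -10 − -15 = 5.00.
Bearing = atan2(Δeast, Δnorth) mod 360° = 11.31° ≈ 011°.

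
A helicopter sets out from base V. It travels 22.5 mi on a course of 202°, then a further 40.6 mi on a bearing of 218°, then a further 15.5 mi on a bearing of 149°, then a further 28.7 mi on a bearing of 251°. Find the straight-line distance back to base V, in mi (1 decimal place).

92.0 mi

Leg 1 (202°, 22.5 mi): east 22.5 sin 202° = -8.43, north 22.5 cos 202° = -20.86
Leg 2 (218°, 40.6 mi): east 40.6 sin 218° = -25.00, north 40.6 cos 218° = -31.99
Leg 3 (149°, 15.5 mi): east 15.5 sin 149° = 7.98, north 15.5 cos 149° = -13.29
Leg 4 (251°, 28.7 mi): east 28.7 sin 251° = -27.14, north 28.7 cos 251° = -9.34
Net: -52.58 east, -75.48 north. Distance = √((-52.58)² + (-75.48)²) = 91.991 mi.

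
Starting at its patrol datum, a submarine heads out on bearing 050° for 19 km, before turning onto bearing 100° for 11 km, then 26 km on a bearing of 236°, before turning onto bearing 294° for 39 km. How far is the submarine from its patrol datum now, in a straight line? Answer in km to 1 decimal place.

Leg 1 (050°, 19 km): east 19 sin 50° = 14.55, north 19 cos 50° = 12.21
Leg 2 (100°, 11 km): east 11 sin 100° = 10.83, north 11 cos 100° = -1.91
Leg 3 (236°, 26 km): east 26 sin 236° = -21.55, north 26 cos 236° = -14.54
Leg 4 (294°, 39 km): east 39 sin 294° = -35.63, north 39 cos 294° = 15.86
Net: -31.80 east, 11.63 north. Distance = √((-31.80)² + (11.63)²) = 33.855 km.

33.9 km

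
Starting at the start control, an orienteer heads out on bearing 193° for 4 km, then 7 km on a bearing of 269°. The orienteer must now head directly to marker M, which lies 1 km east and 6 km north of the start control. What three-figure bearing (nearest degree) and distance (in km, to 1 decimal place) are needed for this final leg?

042°, 13.4 km

Leg 1 (193°, 4 km): east 4 sin 193° = -0.90, north 4 cos 193° = -3.90
Leg 2 (269°, 7 km): east 7 sin 269° = -7.00, north 7 cos 269° = -0.12
Current position: (-7.90, -4.02). Target: (1, 6). Remaining: Δeast = 8.90, Δnorth = 10.02.
Bearing = atan2(8.90, 10.02) mod 360° = 41.61°; distance = √((8.90)² + (10.02)²) = 13.401 km.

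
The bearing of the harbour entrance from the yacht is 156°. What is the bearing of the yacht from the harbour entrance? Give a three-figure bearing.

336°

Back-bearing = 156° + 180° = 336°.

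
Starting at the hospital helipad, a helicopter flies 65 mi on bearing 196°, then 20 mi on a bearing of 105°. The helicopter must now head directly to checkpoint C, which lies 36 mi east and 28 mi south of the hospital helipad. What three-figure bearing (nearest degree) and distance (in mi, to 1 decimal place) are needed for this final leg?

Leg 1 (196°, 65 mi): east 65 sin 196° = -17.92, north 65 cos 196° = -62.48
Leg 2 (105°, 20 mi): east 20 sin 105° = 19.32, north 20 cos 105° = -5.18
Current position: (1.40, -67.66). Target: (36, -28). Remaining: Δeast = 34.60, Δnorth = 39.66.
Bearing = atan2(34.60, 39.66) mod 360° = 41.10°; distance = √((34.60)² + (39.66)²) = 52.629 mi.

041°, 52.6 mi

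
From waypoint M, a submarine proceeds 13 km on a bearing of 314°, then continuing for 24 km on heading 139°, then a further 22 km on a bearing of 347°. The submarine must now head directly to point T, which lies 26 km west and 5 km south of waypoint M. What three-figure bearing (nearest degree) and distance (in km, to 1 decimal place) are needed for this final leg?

Leg 1 (314°, 13 km): east 13 sin 314° = -9.35, north 13 cos 314° = 9.03
Leg 2 (139°, 24 km): east 24 sin 139° = 15.75, north 24 cos 139° = -18.11
Leg 3 (347°, 22 km): east 22 sin 347° = -4.95, north 22 cos 347° = 21.44
Current position: (1.45, 12.35). Target: (-26, -5). Remaining: Δeast = -27.45, Δnorth = -17.35.
Bearing = atan2(-27.45, -17.35) mod 360° = 237.69°; distance = √((-27.45)² + (-17.35)²) = 32.471 km.

238°, 32.5 km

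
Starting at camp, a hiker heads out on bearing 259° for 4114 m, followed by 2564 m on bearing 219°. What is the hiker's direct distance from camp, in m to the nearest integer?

6298 m

Leg 1 (259°, 4114 m): east 4114 sin 259° = -4038.41, north 4114 cos 259° = -784.99
Leg 2 (219°, 2564 m): east 2564 sin 219° = -1613.58, north 2564 cos 219° = -1992.60
Net: -5651.99 east, -2777.59 north. Distance = √((-5651.99)² + (-2777.59)²) = 6297.620 m.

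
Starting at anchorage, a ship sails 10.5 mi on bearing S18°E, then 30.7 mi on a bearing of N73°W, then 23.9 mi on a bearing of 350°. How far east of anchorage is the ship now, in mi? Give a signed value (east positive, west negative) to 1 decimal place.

-30.3 mi

Leg 1 (S18°E, 10.5 mi): east 10.5 sin 162° = 3.24, north 10.5 cos 162° = -9.99
Leg 2 (N73°W, 30.7 mi): east 30.7 sin 287° = -29.36, north 30.7 cos 287° = 8.98
Leg 3 (350°, 23.9 mi): east 23.9 sin 350° = -4.15, north 23.9 cos 350° = 23.54
Net east component: -30.26 mi.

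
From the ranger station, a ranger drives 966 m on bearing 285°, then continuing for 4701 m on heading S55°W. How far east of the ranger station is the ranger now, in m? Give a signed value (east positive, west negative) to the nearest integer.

Leg 1 (285°, 966 m): east 966 sin 285° = -933.08, north 966 cos 285° = 250.02
Leg 2 (S55°W, 4701 m): east 4701 sin 235° = -3850.83, north 4701 cos 235° = -2696.38
Net east component: -4783.92 m.

-4784 m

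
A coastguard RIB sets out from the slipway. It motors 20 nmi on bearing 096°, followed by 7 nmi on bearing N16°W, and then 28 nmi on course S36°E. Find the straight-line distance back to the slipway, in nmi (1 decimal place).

38.8 nmi

Leg 1 (096°, 20 nmi): east 20 sin 96° = 19.89, north 20 cos 96° = -2.09
Leg 2 (N16°W, 7 nmi): east 7 sin 344° = -1.93, north 7 cos 344° = 6.73
Leg 3 (S36°E, 28 nmi): east 28 sin 144° = 16.46, north 28 cos 144° = -22.65
Net: 34.42 east, -18.01 north. Distance = √((34.42)² + (-18.01)²) = 38.848 nmi.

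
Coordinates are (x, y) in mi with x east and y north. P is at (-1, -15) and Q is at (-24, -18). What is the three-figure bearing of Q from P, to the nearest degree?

263°

Δeast = -24 − -1 = -23.00; Δnorth = -18 − -15 = -3.00.
Bearing = atan2(Δeast, Δnorth) mod 360° = 262.57° ≈ 263°.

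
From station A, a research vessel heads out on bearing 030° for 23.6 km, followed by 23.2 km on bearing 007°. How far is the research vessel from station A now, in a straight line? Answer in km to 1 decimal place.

45.9 km

Leg 1 (030°, 23.6 km): east 23.6 sin 30° = 11.80, north 23.6 cos 30° = 20.44
Leg 2 (007°, 23.2 km): east 23.2 sin 7° = 2.83, north 23.2 cos 7° = 23.03
Net: 14.63 east, 43.47 north. Distance = √((14.63)² + (43.47)²) = 45.861 km.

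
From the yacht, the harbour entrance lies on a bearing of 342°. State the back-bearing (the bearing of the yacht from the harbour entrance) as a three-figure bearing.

162°

Back-bearing = 342° − 180° = 162°.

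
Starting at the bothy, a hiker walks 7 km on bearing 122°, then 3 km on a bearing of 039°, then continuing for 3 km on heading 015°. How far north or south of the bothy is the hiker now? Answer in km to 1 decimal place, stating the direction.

Leg 1 (122°, 7 km): east 7 sin 122° = 5.94, north 7 cos 122° = -3.71
Leg 2 (039°, 3 km): east 3 sin 39° = 1.89, north 3 cos 39° = 2.33
Leg 3 (015°, 3 km): east 3 sin 15° = 0.78, north 3 cos 15° = 2.90
Net north component: 1.52 km.

1.5 km north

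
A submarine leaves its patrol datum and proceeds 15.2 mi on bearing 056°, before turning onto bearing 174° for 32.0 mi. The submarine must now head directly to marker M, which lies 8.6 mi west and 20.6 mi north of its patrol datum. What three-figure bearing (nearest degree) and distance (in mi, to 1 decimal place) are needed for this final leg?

Leg 1 (056°, 15.2 mi): east 15.2 sin 56° = 12.60, north 15.2 cos 56° = 8.50
Leg 2 (174°, 32.0 mi): east 32.0 sin 174° = 3.34, north 32.0 cos 174° = -31.82
Current position: (15.95, -23.32). Target: (-8.6, 20.6). Remaining: Δeast = -24.55, Δnorth = 43.92.
Bearing = atan2(-24.55, 43.92) mod 360° = 330.80°; distance = √((-24.55)² + (43.92)²) = 50.318 mi.

331°, 50.3 mi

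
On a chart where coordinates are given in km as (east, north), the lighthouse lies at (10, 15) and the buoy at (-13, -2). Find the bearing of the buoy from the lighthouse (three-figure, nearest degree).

234°

Δeast = -13 − 10 = -23.00; Δnorth = -2 − 15 = -17.00.
Bearing = atan2(Δeast, Δnorth) mod 360° = 233.53° ≈ 234°.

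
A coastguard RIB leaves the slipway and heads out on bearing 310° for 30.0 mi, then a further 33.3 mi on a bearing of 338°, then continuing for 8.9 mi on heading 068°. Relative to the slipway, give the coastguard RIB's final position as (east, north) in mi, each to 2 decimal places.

Leg 1 (310°, 30.0 mi): east 30.0 sin 310° = -22.98, north 30.0 cos 310° = 19.28
Leg 2 (338°, 33.3 mi): east 33.3 sin 338° = -12.47, north 33.3 cos 338° = 30.88
Leg 3 (068°, 8.9 mi): east 8.9 sin 68° = 8.25, north 8.9 cos 68° = 3.33
Summing: -27.20 mi east, 53.49 mi north → (-27.20, 53.49).

(-27.20, 53.49)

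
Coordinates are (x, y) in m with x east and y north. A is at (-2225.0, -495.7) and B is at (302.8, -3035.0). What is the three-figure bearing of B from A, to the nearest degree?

135°

Δeast = 302.8 − -2225.0 = 2527.80; Δnorth = -3035.0 − -495.7 = -2539.30.
Bearing = atan2(Δeast, Δnorth) mod 360° = 135.13° ≈ 135°.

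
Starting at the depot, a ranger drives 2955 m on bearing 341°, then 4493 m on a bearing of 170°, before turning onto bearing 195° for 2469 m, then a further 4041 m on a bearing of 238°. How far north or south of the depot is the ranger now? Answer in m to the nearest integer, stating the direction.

6157 m south

Leg 1 (341°, 2955 m): east 2955 sin 341° = -962.05, north 2955 cos 341° = 2794.01
Leg 2 (170°, 4493 m): east 4493 sin 170° = 780.20, north 4493 cos 170° = -4424.74
Leg 3 (195°, 2469 m): east 2469 sin 195° = -639.02, north 2469 cos 195° = -2384.87
Leg 4 (238°, 4041 m): east 4041 sin 238° = -3426.96, north 4041 cos 238° = -2141.40
Net north component: -6157.01 m.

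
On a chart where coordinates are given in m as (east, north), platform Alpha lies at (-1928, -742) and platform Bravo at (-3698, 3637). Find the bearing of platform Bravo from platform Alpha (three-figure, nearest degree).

338°

Δeast = -3698 − -1928 = -1770.00; Δnorth = 3637 − -742 = 4379.00.
Bearing = atan2(Δeast, Δnorth) mod 360° = 337.99° ≈ 338°.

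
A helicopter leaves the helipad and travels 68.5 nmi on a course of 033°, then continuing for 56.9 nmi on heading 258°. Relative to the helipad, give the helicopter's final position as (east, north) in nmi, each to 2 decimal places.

Leg 1 (033°, 68.5 nmi): east 68.5 sin 33° = 37.31, north 68.5 cos 33° = 57.45
Leg 2 (258°, 56.9 nmi): east 56.9 sin 258° = -55.66, north 56.9 cos 258° = -11.83
Summing: -18.35 nmi east, 45.62 nmi north → (-18.35, 45.62).

(-18.35, 45.62)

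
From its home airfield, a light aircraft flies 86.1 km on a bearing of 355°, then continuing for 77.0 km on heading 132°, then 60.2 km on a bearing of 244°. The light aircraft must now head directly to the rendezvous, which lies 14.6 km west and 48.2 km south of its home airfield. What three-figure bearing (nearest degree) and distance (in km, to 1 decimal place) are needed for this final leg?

Leg 1 (355°, 86.1 km): east 86.1 sin 355° = -7.50, north 86.1 cos 355° = 85.77
Leg 2 (132°, 77.0 km): east 77.0 sin 132° = 57.22, north 77.0 cos 132° = -51.52
Leg 3 (244°, 60.2 km): east 60.2 sin 244° = -54.11, north 60.2 cos 244° = -26.39
Current position: (-4.39, 7.86). Target: (-14.6, -48.2). Remaining: Δeast = -10.21, Δnorth = -56.06.
Bearing = atan2(-10.21, -56.06) mod 360° = 190.32°; distance = √((-10.21)² + (-56.06)²) = 56.982 km.

190°, 57.0 km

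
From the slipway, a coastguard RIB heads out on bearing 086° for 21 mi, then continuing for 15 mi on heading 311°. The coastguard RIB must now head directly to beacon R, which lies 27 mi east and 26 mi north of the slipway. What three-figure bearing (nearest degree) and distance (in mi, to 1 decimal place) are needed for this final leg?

Leg 1 (086°, 21 mi): east 21 sin 86° = 20.95, north 21 cos 86° = 1.46
Leg 2 (311°, 15 mi): east 15 sin 311° = -11.32, north 15 cos 311° = 9.84
Current position: (9.63, 11.31). Target: (27, 26). Remaining: Δeast = 17.37, Δnorth = 14.69.
Bearing = atan2(17.37, 14.69) mod 360° = 49.77°; distance = √((17.37)² + (14.69)²) = 22.753 mi.

050°, 22.8 mi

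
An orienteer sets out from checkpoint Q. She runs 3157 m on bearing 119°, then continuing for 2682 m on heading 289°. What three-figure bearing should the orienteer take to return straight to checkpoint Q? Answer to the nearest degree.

341°

Leg 1 (119°, 3157 m): east 3157 sin 119° = 2761.17, north 3157 cos 119° = -1530.54
Leg 2 (289°, 2682 m): east 2682 sin 289° = -2535.88, north 2682 cos 289° = 873.17
Net displacement: 225.29 east, -657.37 north. Direction back to start is (-225.29, 657.37): bearing = atan2(-225.29, 657.37) mod 360° = 341.08° ≈ 341°.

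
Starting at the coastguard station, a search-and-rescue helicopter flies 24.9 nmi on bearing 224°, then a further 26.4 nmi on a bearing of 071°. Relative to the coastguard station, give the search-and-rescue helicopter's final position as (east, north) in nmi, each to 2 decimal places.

(7.66, -9.32)

Leg 1 (224°, 24.9 nmi): east 24.9 sin 224° = -17.30, north 24.9 cos 224° = -17.91
Leg 2 (071°, 26.4 nmi): east 26.4 sin 71° = 24.96, north 26.4 cos 71° = 8.59
Summing: 7.66 nmi east, -9.32 nmi north → (7.66, -9.32).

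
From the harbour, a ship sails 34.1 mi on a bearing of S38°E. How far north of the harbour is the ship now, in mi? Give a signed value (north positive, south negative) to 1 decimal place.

Leg 1 (S38°E, 34.1 mi): east 34.1 sin 142° = 20.99, north 34.1 cos 142° = -26.87
Net north component: -26.87 mi.

-26.9 mi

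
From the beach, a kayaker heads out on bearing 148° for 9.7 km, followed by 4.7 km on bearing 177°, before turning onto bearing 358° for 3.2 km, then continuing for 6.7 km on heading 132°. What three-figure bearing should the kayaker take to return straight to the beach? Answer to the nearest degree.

324°

Leg 1 (148°, 9.7 km): east 9.7 sin 148° = 5.14, north 9.7 cos 148° = -8.23
Leg 2 (177°, 4.7 km): east 4.7 sin 177° = 0.25, north 4.7 cos 177° = -4.69
Leg 3 (358°, 3.2 km): east 3.2 sin 358° = -0.11, north 3.2 cos 358° = 3.20
Leg 4 (132°, 6.7 km): east 6.7 sin 132° = 4.98, north 6.7 cos 132° = -4.48
Net displacement: 10.25 east, -14.20 north. Direction back to start is (-10.25, 14.20): bearing = atan2(-10.25, 14.20) mod 360° = 324.18° ≈ 324°.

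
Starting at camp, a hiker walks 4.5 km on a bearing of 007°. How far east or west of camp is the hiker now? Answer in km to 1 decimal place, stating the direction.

0.5 km east

Leg 1 (007°, 4.5 km): east 4.5 sin 7° = 0.55, north 4.5 cos 7° = 4.47
Net east component: 0.55 km.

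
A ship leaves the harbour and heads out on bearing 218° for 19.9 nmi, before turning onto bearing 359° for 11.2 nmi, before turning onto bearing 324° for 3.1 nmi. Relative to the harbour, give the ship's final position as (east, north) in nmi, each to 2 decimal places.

(-14.27, -1.98)

Leg 1 (218°, 19.9 nmi): east 19.9 sin 218° = -12.25, north 19.9 cos 218° = -15.68
Leg 2 (359°, 11.2 nmi): east 11.2 sin 359° = -0.20, north 11.2 cos 359° = 11.20
Leg 3 (324°, 3.1 nmi): east 3.1 sin 324° = -1.82, north 3.1 cos 324° = 2.51
Summing: -14.27 nmi east, -1.98 nmi north → (-14.27, -1.98).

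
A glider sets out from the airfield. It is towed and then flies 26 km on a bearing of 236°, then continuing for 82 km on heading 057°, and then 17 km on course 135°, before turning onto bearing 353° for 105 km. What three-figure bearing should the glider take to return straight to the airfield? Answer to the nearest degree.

201°

Leg 1 (236°, 26 km): east 26 sin 236° = -21.55, north 26 cos 236° = -14.54
Leg 2 (057°, 82 km): east 82 sin 57° = 68.77, north 82 cos 57° = 44.66
Leg 3 (135°, 17 km): east 17 sin 135° = 12.02, north 17 cos 135° = -12.02
Leg 4 (353°, 105 km): east 105 sin 353° = -12.80, north 105 cos 353° = 104.22
Net displacement: 46.44 east, 122.32 north. Direction back to start is (-46.44, -122.32): bearing = atan2(-46.44, -122.32) mod 360° = 200.79° ≈ 201°.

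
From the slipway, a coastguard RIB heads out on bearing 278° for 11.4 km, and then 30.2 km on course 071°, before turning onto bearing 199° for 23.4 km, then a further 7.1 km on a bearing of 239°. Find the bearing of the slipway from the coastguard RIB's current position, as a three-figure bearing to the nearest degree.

346°

Leg 1 (278°, 11.4 km): east 11.4 sin 278° = -11.29, north 11.4 cos 278° = 1.59
Leg 2 (071°, 30.2 km): east 30.2 sin 71° = 28.55, north 30.2 cos 71° = 9.83
Leg 3 (199°, 23.4 km): east 23.4 sin 199° = -7.62, north 23.4 cos 199° = -22.13
Leg 4 (239°, 7.1 km): east 7.1 sin 239° = -6.09, north 7.1 cos 239° = -3.66
Net displacement: 3.56 east, -14.36 north. Direction back to start is (-3.56, 14.36): bearing = atan2(-3.56, 14.36) mod 360° = 346.07° ≈ 346°.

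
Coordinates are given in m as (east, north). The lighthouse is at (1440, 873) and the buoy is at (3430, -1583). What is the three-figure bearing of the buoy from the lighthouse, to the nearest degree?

141°

Δeast = 3430 − 1440 = 1990.00; Δnorth = -1583 − 873 = -2456.00.
Bearing = atan2(Δeast, Δnorth) mod 360° = 140.98° ≈ 141°.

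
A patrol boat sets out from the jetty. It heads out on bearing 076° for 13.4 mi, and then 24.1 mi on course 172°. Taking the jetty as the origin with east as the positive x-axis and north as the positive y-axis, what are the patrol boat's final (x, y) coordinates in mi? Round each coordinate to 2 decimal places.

(16.36, -20.62)

Leg 1 (076°, 13.4 mi): east 13.4 sin 76° = 13.00, north 13.4 cos 76° = 3.24
Leg 2 (172°, 24.1 mi): east 24.1 sin 172° = 3.35, north 24.1 cos 172° = -23.87
Summing: 16.36 mi east, -20.62 mi north → (16.36, -20.62).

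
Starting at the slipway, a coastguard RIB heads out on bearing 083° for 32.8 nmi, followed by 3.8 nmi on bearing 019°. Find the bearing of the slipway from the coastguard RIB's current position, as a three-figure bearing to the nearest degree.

Leg 1 (083°, 32.8 nmi): east 32.8 sin 83° = 32.56, north 32.8 cos 83° = 4.00
Leg 2 (019°, 3.8 nmi): east 3.8 sin 19° = 1.24, north 3.8 cos 19° = 3.59
Net displacement: 33.79 east, 7.59 north. Direction back to start is (-33.79, -7.59): bearing = atan2(-33.79, -7.59) mod 360° = 257.34° ≈ 257°.

257°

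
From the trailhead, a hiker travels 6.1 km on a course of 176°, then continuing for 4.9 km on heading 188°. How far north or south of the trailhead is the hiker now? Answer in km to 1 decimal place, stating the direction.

10.9 km south

Leg 1 (176°, 6.1 km): east 6.1 sin 176° = 0.43, north 6.1 cos 176° = -6.09
Leg 2 (188°, 4.9 km): east 4.9 sin 188° = -0.68, north 4.9 cos 188° = -4.85
Net north component: -10.94 km.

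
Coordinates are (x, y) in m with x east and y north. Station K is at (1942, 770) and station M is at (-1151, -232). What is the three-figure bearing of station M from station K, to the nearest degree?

Δeast = -1151 − 1942 = -3093.00; Δnorth = -232 − 770 = -1002.00.
Bearing = atan2(Δeast, Δnorth) mod 360° = 252.05° ≈ 252°.

252°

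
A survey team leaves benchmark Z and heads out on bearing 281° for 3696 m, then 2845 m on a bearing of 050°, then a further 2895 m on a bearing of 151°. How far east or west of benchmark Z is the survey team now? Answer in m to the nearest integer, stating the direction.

Leg 1 (281°, 3696 m): east 3696 sin 281° = -3628.09, north 3696 cos 281° = 705.23
Leg 2 (050°, 2845 m): east 2845 sin 50° = 2179.40, north 2845 cos 50° = 1828.73
Leg 3 (151°, 2895 m): east 2895 sin 151° = 1403.52, north 2895 cos 151° = -2532.02
Net east component: -45.17 m.

45 m west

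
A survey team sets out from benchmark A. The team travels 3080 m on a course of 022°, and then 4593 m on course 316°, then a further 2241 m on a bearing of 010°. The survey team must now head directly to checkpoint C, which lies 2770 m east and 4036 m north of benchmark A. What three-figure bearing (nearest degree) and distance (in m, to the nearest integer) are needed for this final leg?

134°, 6186 m

Leg 1 (022°, 3080 m): east 3080 sin 22° = 1153.79, north 3080 cos 22° = 2855.73
Leg 2 (316°, 4593 m): east 4593 sin 316° = -3190.57, north 4593 cos 316° = 3303.93
Leg 3 (010°, 2241 m): east 2241 sin 10° = 389.15, north 2241 cos 10° = 2206.95
Current position: (-1647.63, 8366.61). Target: (2770, 4036). Remaining: Δeast = 4417.63, Δnorth = -4330.61.
Bearing = atan2(4417.63, -4330.61) mod 360° = 134.43°; distance = √((4417.63)² + (-4330.61)²) = 6186.246 m.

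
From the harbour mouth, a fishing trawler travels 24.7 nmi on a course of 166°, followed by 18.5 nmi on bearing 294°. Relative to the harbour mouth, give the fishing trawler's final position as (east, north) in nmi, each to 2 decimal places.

Leg 1 (166°, 24.7 nmi): east 24.7 sin 166° = 5.98, north 24.7 cos 166° = -23.97
Leg 2 (294°, 18.5 nmi): east 18.5 sin 294° = -16.90, north 18.5 cos 294° = 7.52
Summing: -10.93 nmi east, -16.44 nmi north → (-10.93, -16.44).

(-10.93, -16.44)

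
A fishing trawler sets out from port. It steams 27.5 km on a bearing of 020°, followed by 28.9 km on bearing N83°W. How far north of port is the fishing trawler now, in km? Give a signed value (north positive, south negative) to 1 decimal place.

29.4 km

Leg 1 (020°, 27.5 km): east 27.5 sin 20° = 9.41, north 27.5 cos 20° = 25.84
Leg 2 (N83°W, 28.9 km): east 28.9 sin 277° = -28.68, north 28.9 cos 277° = 3.52
Net north component: 29.36 km.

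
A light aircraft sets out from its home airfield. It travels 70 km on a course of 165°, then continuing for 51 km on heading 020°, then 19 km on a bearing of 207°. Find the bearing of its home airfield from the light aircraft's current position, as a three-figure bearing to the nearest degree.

Leg 1 (165°, 70 km): east 70 sin 165° = 18.12, north 70 cos 165° = -67.61
Leg 2 (020°, 51 km): east 51 sin 20° = 17.44, north 51 cos 20° = 47.92
Leg 3 (207°, 19 km): east 19 sin 207° = -8.63, north 19 cos 207° = -16.93
Net displacement: 26.93 east, -36.62 north. Direction back to start is (-26.93, 36.62): bearing = atan2(-26.93, 36.62) mod 360° = 323.66° ≈ 324°.

324°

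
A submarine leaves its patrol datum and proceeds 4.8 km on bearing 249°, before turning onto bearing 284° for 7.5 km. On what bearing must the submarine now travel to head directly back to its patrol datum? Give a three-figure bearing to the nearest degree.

Leg 1 (249°, 4.8 km): east 4.8 sin 249° = -4.48, north 4.8 cos 249° = -1.72
Leg 2 (284°, 7.5 km): east 7.5 sin 284° = -7.28, north 7.5 cos 284° = 1.81
Net displacement: -11.76 east, 0.09 north. Direction back to start is (11.76, -0.09): bearing = atan2(11.76, -0.09) mod 360° = 90.46° ≈ 090°.

090°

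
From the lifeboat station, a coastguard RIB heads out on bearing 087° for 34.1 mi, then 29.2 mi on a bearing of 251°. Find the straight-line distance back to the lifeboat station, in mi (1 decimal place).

Leg 1 (087°, 34.1 mi): east 34.1 sin 87° = 34.05, north 34.1 cos 87° = 1.78
Leg 2 (251°, 29.2 mi): east 29.2 sin 251° = -27.61, north 29.2 cos 251° = -9.51
Net: 6.44 east, -7.72 north. Distance = √((6.44)² + (-7.72)²) = 10.058 mi.

10.1 mi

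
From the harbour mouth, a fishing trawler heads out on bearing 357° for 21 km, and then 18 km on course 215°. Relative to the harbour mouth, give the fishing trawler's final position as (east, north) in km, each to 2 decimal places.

(-11.42, 6.23)

Leg 1 (357°, 21 km): east 21 sin 357° = -1.10, north 21 cos 357° = 20.97
Leg 2 (215°, 18 km): east 18 sin 215° = -10.32, north 18 cos 215° = -14.74
Summing: -11.42 km east, 6.23 km north → (-11.42, 6.23).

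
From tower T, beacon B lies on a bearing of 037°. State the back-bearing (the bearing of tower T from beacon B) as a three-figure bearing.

Back-bearing = 037° + 180° = 217°.

217°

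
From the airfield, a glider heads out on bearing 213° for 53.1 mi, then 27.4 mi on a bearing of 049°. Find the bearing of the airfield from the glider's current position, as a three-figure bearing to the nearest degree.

Leg 1 (213°, 53.1 mi): east 53.1 sin 213° = -28.92, north 53.1 cos 213° = -44.53
Leg 2 (049°, 27.4 mi): east 27.4 sin 49° = 20.68, north 27.4 cos 49° = 17.98
Net displacement: -8.24 east, -26.56 north. Direction back to start is (8.24, 26.56): bearing = atan2(8.24, 26.56) mod 360° = 17.24° ≈ 017°.

017°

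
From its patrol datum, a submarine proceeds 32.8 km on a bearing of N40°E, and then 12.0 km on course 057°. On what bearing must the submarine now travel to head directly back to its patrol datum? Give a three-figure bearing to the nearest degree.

225°

Leg 1 (N40°E, 32.8 km): east 32.8 sin 40° = 21.08, north 32.8 cos 40° = 25.13
Leg 2 (057°, 12.0 km): east 12.0 sin 57° = 10.06, north 12.0 cos 57° = 6.54
Net displacement: 31.15 east, 31.66 north. Direction back to start is (-31.15, -31.66): bearing = atan2(-31.15, -31.66) mod 360° = 224.53° ≈ 225°.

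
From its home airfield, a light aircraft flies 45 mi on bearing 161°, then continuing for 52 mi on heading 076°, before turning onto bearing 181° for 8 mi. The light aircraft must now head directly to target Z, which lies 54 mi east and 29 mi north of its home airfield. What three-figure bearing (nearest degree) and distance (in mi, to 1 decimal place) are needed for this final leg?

351°, 67.9 mi

Leg 1 (161°, 45 mi): east 45 sin 161° = 14.65, north 45 cos 161° = -42.55
Leg 2 (076°, 52 mi): east 52 sin 76° = 50.46, north 52 cos 76° = 12.58
Leg 3 (181°, 8 mi): east 8 sin 181° = -0.14, north 8 cos 181° = -8.00
Current position: (64.97, -37.97). Target: (54, 29). Remaining: Δeast = -10.97, Δnorth = 66.97.
Bearing = atan2(-10.97, 66.97) mod 360° = 350.70°; distance = √((-10.97)² + (66.97)²) = 67.859 mi.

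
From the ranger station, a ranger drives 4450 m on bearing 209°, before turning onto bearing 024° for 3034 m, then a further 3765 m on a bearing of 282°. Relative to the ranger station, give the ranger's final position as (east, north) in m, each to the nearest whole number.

Leg 1 (209°, 4450 m): east 4450 sin 209° = -2157.40, north 4450 cos 209° = -3892.06
Leg 2 (024°, 3034 m): east 3034 sin 24° = 1234.04, north 3034 cos 24° = 2771.70
Leg 3 (282°, 3765 m): east 3765 sin 282° = -3682.73, north 3765 cos 282° = 782.79
Summing: -4606.09 m east, -337.57 m north → (-4606, -338).

(-4606, -338)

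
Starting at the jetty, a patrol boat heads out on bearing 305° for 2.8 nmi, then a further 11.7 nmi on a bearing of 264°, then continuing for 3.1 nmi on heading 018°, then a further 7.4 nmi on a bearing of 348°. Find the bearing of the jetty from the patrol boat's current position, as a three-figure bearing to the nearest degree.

126°

Leg 1 (305°, 2.8 nmi): east 2.8 sin 305° = -2.29, north 2.8 cos 305° = 1.61
Leg 2 (264°, 11.7 nmi): east 11.7 sin 264° = -11.64, north 11.7 cos 264° = -1.22
Leg 3 (018°, 3.1 nmi): east 3.1 sin 18° = 0.96, north 3.1 cos 18° = 2.95
Leg 4 (348°, 7.4 nmi): east 7.4 sin 348° = -1.54, north 7.4 cos 348° = 7.24
Net displacement: -14.51 east, 10.57 north. Direction back to start is (14.51, -10.57): bearing = atan2(14.51, -10.57) mod 360° = 126.07° ≈ 126°.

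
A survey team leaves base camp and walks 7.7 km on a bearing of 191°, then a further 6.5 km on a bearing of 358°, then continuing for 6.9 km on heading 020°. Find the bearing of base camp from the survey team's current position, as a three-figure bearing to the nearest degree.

Leg 1 (191°, 7.7 km): east 7.7 sin 191° = -1.47, north 7.7 cos 191° = -7.56
Leg 2 (358°, 6.5 km): east 6.5 sin 358° = -0.23, north 6.5 cos 358° = 6.50
Leg 3 (020°, 6.9 km): east 6.9 sin 20° = 2.36, north 6.9 cos 20° = 6.48
Net displacement: 0.66 east, 5.42 north. Direction back to start is (-0.66, -5.42): bearing = atan2(-0.66, -5.42) mod 360° = 186.98° ≈ 187°.

187°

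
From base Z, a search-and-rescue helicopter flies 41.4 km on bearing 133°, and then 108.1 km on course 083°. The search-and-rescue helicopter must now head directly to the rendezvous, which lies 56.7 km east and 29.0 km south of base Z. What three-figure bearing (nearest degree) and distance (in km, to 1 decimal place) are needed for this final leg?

260°, 82.1 km

Leg 1 (133°, 41.4 km): east 41.4 sin 133° = 30.28, north 41.4 cos 133° = -28.23
Leg 2 (083°, 108.1 km): east 108.1 sin 83° = 107.29, north 108.1 cos 83° = 13.17
Current position: (137.57, -15.06). Target: (56.7, -29.0). Remaining: Δeast = -80.87, Δnorth = -13.94.
Bearing = atan2(-80.87, -13.94) mod 360° = 260.22°; distance = √((-80.87)² + (-13.94)²) = 82.065 km.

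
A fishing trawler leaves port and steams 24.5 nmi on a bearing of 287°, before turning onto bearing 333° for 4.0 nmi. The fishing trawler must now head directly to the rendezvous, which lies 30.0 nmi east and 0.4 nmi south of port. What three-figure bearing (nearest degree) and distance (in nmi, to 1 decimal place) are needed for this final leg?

101°, 56.4 nmi

Leg 1 (287°, 24.5 nmi): east 24.5 sin 287° = -23.43, north 24.5 cos 287° = 7.16
Leg 2 (333°, 4.0 nmi): east 4.0 sin 333° = -1.82, north 4.0 cos 333° = 3.56
Current position: (-25.25, 10.73). Target: (30.0, -0.4). Remaining: Δeast = 55.25, Δnorth = -11.13.
Bearing = atan2(55.25, -11.13) mod 360° = 101.39°; distance = √((55.25)² + (-11.13)²) = 56.355 nmi.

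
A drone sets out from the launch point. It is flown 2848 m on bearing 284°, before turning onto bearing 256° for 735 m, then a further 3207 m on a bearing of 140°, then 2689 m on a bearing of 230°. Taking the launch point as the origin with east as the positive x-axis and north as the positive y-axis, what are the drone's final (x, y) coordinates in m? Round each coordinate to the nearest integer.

Leg 1 (284°, 2848 m): east 2848 sin 284° = -2763.40, north 2848 cos 284° = 688.99
Leg 2 (256°, 735 m): east 735 sin 256° = -713.17, north 735 cos 256° = -177.81
Leg 3 (140°, 3207 m): east 3207 sin 140° = 2061.42, north 3207 cos 140° = -2456.70
Leg 4 (230°, 2689 m): east 2689 sin 230° = -2059.89, north 2689 cos 230° = -1728.46
Summing: -3475.04 m east, -3673.98 m north → (-3475, -3674).

(-3475, -3674)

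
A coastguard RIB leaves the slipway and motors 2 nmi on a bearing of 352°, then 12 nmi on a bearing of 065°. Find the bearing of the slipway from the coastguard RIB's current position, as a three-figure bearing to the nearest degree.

236°

Leg 1 (352°, 2 nmi): east 2 sin 352° = -0.28, north 2 cos 352° = 1.98
Leg 2 (065°, 12 nmi): east 12 sin 65° = 10.88, north 12 cos 65° = 5.07
Net displacement: 10.60 east, 7.05 north. Direction back to start is (-10.60, -7.05): bearing = atan2(-10.60, -7.05) mod 360° = 236.36° ≈ 236°.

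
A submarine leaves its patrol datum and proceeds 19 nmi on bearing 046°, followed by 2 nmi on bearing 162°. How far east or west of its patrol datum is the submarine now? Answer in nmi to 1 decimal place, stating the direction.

Leg 1 (046°, 19 nmi): east 19 sin 46° = 13.67, north 19 cos 46° = 13.20
Leg 2 (162°, 2 nmi): east 2 sin 162° = 0.62, north 2 cos 162° = -1.90
Net east component: 14.29 nmi.

14.3 nmi east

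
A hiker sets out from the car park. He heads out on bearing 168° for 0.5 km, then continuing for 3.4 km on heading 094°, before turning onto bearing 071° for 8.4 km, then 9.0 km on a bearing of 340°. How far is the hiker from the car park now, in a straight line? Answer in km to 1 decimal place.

Leg 1 (168°, 0.5 km): east 0.5 sin 168° = 0.10, north 0.5 cos 168° = -0.49
Leg 2 (094°, 3.4 km): east 3.4 sin 94° = 3.39, north 3.4 cos 94° = -0.24
Leg 3 (071°, 8.4 km): east 8.4 sin 71° = 7.94, north 8.4 cos 71° = 2.73
Leg 4 (340°, 9.0 km): east 9.0 sin 340° = -3.08, north 9.0 cos 340° = 8.46
Net: 8.36 east, 10.47 north. Distance = √((8.36)² + (10.47)²) = 13.395 km.

13.4 km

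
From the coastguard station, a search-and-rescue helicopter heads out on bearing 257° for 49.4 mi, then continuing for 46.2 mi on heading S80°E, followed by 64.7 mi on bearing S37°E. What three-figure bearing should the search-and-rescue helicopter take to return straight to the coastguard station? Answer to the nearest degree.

333°

Leg 1 (257°, 49.4 mi): east 49.4 sin 257° = -48.13, north 49.4 cos 257° = -11.11
Leg 2 (S80°E, 46.2 mi): east 46.2 sin 100° = 45.50, north 46.2 cos 100° = -8.02
Leg 3 (S37°E, 64.7 mi): east 64.7 sin 143° = 38.94, north 64.7 cos 143° = -51.67
Net displacement: 36.30 east, -70.81 north. Direction back to start is (-36.30, 70.81): bearing = atan2(-36.30, 70.81) mod 360° = 332.86° ≈ 333°.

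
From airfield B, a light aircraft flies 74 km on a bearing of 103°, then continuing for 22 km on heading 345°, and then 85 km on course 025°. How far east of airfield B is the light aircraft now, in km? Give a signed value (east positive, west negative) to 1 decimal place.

102.3 km

Leg 1 (103°, 74 km): east 74 sin 103° = 72.10, north 74 cos 103° = -16.65
Leg 2 (345°, 22 km): east 22 sin 345° = -5.69, north 22 cos 345° = 21.25
Leg 3 (025°, 85 km): east 85 sin 25° = 35.92, north 85 cos 25° = 77.04
Net east component: 102.33 km.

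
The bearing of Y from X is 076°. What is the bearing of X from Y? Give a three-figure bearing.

256°

Back-bearing = 076° + 180° = 256°.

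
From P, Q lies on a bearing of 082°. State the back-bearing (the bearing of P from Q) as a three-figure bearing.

Back-bearing = 082° + 180° = 262°.

262°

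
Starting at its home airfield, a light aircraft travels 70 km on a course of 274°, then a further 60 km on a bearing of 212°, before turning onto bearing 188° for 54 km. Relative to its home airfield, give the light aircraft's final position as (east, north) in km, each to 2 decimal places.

Leg 1 (274°, 70 km): east 70 sin 274° = -69.83, north 70 cos 274° = 4.88
Leg 2 (212°, 60 km): east 60 sin 212° = -31.80, north 60 cos 212° = -50.88
Leg 3 (188°, 54 km): east 54 sin 188° = -7.52, north 54 cos 188° = -53.47
Summing: -109.14 km east, -99.47 km north → (-109.14, -99.47).

(-109.14, -99.47)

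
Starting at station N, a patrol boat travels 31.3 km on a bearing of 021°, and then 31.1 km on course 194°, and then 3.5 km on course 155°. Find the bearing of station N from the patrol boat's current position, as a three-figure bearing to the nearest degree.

Leg 1 (021°, 31.3 km): east 31.3 sin 21° = 11.22, north 31.3 cos 21° = 29.22
Leg 2 (194°, 31.1 km): east 31.1 sin 194° = -7.52, north 31.1 cos 194° = -30.18
Leg 3 (155°, 3.5 km): east 3.5 sin 155° = 1.48, north 3.5 cos 155° = -3.17
Net displacement: 5.17 east, -4.13 north. Direction back to start is (-5.17, 4.13): bearing = atan2(-5.17, 4.13) mod 360° = 308.59° ≈ 309°.

309°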